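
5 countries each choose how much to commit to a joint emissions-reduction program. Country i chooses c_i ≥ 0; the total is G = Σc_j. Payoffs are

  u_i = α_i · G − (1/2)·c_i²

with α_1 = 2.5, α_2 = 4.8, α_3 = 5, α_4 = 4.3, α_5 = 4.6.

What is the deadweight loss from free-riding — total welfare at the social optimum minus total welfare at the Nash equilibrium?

Country i's FOC: ∂u_i/∂c_i = α_i − c_i = 0, so c_i* = α_i.
NE contributions = (2.5, 4.8, 5, 4.3, 4.6); G = 21.2.
W^NE = (Σα)·G − ½Σα_i² = 21.2² − ½·93.94 = 402.47.
Planner sets c_i = Σα_j = 21.2 for every i, so G^SO = 5·21.2 = 106.
W^SO = (Σα)·G^SO − ½·5·(Σα)² = (5/2)·21.2² = 1123.6.
Deadweight loss = W^SO − W^NE = 721.13.

721.13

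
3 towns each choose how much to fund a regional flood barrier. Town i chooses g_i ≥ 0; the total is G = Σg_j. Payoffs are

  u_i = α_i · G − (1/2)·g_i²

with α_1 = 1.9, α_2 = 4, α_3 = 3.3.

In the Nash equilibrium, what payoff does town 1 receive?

15.675

Town i's FOC: ∂u_i/∂g_i = α_i − g_i = 0, so g_i* = α_i.
NE contributions = (1.9, 4, 3.3); G = 9.2.
u_1 = α_1·G − ½·(g_1)² = 1.9·9.2 − ½·1.9² = 15.675.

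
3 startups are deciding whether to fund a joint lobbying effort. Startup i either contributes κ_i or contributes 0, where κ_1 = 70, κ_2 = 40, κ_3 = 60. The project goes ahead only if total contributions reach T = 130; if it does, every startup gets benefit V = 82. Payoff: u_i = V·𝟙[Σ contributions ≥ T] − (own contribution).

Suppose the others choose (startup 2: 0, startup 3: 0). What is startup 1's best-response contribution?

Others' total = 0. Even contributing 70 gives 70 < 130: no benefit either way.
Best response: 0.

0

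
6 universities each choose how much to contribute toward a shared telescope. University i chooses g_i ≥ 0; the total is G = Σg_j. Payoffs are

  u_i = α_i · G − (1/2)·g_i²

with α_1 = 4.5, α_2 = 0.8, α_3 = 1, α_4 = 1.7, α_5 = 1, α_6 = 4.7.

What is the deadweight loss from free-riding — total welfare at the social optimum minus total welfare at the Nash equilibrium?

University i's FOC: ∂u_i/∂g_i = α_i − g_i = 0, so g_i* = α_i.
NE contributions = (4.5, 0.8, 1, 1.7, 1, 4.7); G = 13.7.
W^NE = (Σα)·G − ½Σα_i² = 13.7² − ½·47.87 = 163.755.
Planner sets g_i = Σα_j = 13.7 for every i, so G^SO = 6·13.7 = 82.2.
W^SO = (Σα)·G^SO − ½·6·(Σα)² = (6/2)·13.7² = 563.07.
Deadweight loss = W^SO − W^NE = 399.315.

399.315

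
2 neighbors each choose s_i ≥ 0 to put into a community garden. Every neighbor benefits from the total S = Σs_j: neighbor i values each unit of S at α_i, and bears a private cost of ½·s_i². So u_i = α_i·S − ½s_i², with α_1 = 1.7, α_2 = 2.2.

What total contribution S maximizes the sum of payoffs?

7.8

Planner FOC: ∂(Σu_j)/∂s_i = (Σα_j) − s_i = 0, so s_i^SO = Σα_j = 3.9 for every i; S^SO = 7.8.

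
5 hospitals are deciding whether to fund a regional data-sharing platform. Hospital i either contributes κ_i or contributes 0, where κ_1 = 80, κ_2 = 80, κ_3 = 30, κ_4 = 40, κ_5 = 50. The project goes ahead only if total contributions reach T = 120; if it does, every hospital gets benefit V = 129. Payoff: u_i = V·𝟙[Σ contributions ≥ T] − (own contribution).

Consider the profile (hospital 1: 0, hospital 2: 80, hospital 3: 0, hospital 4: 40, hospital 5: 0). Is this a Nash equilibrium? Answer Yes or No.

Total = 120 ≥ 120: provided.
Hospital 1 (pledges 0, payoff 129): pledging 80 → total 200, payoff 49. No gain.
Hospital 2 (pledges 80, payoff 49): dropping to 0 → total 40, payoff 0. No gain.
Hospital 3 (pledges 0, payoff 129): pledging 30 → total 150, payoff 99. No gain.
Hospital 4 (pledges 40, payoff 89): dropping to 0 → total 80, payoff 0. No gain.
Hospital 5 (pledges 0, payoff 129): pledging 50 → total 170, payoff 79. No gain.

Yes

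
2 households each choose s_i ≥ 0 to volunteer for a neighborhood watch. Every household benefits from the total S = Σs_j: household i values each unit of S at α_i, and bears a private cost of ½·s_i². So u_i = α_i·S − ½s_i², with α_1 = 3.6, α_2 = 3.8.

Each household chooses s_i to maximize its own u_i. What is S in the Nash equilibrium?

7.4

Household i's FOC: ∂u_i/∂s_i = α_i − s_i = 0, so s_i* = α_i.
NE contributions = (3.6, 3.8); S = 7.4.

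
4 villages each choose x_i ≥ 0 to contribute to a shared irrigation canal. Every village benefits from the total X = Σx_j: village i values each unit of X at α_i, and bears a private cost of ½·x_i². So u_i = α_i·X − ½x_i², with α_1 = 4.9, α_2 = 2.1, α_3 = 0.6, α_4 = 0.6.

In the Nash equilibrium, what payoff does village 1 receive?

Village i's FOC: ∂u_i/∂x_i = α_i − x_i = 0, so x_i* = α_i.
NE contributions = (4.9, 2.1, 0.6, 0.6); X = 8.2.
u_1 = α_1·X − ½·(x_1)² = 4.9·8.2 − ½·4.9² = 28.175.

28.175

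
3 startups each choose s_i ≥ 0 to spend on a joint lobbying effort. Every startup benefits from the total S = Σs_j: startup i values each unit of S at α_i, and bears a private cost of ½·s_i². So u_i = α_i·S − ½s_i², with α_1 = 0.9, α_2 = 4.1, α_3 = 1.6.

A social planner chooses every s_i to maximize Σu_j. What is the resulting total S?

Planner FOC: ∂(Σu_j)/∂s_i = (Σα_j) − s_i = 0, so s_i^SO = Σα_j = 6.6 for every i; S^SO = 19.8.

19.8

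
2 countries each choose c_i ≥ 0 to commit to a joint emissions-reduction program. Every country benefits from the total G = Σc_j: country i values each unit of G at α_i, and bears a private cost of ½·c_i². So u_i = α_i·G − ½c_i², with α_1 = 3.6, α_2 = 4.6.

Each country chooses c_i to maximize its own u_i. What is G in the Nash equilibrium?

8.2

Country i's FOC: ∂u_i/∂c_i = α_i − c_i = 0, so c_i* = α_i.
NE contributions = (3.6, 4.6); G = 8.2.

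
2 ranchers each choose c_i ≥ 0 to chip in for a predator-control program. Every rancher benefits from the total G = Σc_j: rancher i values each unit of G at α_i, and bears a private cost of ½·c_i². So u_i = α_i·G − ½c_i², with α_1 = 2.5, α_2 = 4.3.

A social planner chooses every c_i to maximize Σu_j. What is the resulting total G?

Planner FOC: ∂(Σu_j)/∂c_i = (Σα_j) − c_i = 0, so c_i^SO = Σα_j = 6.8 for every i; G^SO = 13.6.

13.6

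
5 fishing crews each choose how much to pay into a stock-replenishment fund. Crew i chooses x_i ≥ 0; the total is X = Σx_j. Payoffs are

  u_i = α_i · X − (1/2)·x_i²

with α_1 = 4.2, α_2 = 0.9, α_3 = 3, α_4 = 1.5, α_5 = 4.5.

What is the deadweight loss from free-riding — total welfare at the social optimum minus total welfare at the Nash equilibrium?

323.19

Crew i's FOC: ∂u_i/∂x_i = α_i − x_i = 0, so x_i* = α_i.
NE contributions = (4.2, 0.9, 3, 1.5, 4.5); X = 14.1.
W^NE = (Σα)·X − ½Σα_i² = 14.1² − ½·49.95 = 173.835.
Planner sets x_i = Σα_j = 14.1 for every i, so X^SO = 5·14.1 = 70.5.
W^SO = (Σα)·X^SO − ½·5·(Σα)² = (5/2)·14.1² = 497.025.
Deadweight loss = W^SO − W^NE = 323.19.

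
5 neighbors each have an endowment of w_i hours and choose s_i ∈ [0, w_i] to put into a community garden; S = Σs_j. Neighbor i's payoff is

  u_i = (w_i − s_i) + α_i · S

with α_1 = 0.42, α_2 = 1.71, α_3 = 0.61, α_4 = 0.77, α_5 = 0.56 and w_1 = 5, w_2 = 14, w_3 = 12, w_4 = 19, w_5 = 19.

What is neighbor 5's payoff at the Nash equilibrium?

∂u_i/∂s_i = α_i − 1, so neighbor i contributes w_i if α_i > 1, else 0.
α_i > 1 for i ∈ {2}; NE contributions (0, 14, 0, 0, 0), S = 14.
u_5 = (19 − 0) + 0.56·14 = 26.84.

26.84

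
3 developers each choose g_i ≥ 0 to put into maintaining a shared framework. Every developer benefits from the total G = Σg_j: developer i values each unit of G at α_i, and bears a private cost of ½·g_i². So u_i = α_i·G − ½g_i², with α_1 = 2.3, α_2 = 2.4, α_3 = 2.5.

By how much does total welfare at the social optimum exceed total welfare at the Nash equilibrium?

Developer i's FOC: ∂u_i/∂g_i = α_i − g_i = 0, so g_i* = α_i.
NE contributions = (2.3, 2.4, 2.5); G = 7.2.
W^NE = (Σα)·G − ½Σα_i² = 7.2² − ½·17.3 = 43.19.
Planner sets g_i = Σα_j = 7.2 for every i, so G^SO = 3·7.2 = 21.6.
W^SO = (Σα)·G^SO − ½·3·(Σα)² = (3/2)·7.2² = 77.76.
Deadweight loss = W^SO − W^NE = 34.57.

34.57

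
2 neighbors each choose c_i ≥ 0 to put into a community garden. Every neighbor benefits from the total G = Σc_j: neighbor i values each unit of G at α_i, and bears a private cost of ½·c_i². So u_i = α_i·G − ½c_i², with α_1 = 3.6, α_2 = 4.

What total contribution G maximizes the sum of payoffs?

15.2

Planner FOC: ∂(Σu_j)/∂c_i = (Σα_j) − c_i = 0, so c_i^SO = Σα_j = 7.6 for every i; G^SO = 15.2.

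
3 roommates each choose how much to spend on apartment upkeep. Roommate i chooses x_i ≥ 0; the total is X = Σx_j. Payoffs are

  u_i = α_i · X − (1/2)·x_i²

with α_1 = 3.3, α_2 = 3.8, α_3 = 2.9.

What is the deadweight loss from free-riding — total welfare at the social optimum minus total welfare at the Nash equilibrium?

Roommate i's FOC: ∂u_i/∂x_i = α_i − x_i = 0, so x_i* = α_i.
NE contributions = (3.3, 3.8, 2.9); X = 10.
W^NE = (Σα)·X − ½Σα_i² = 10² − ½·33.74 = 83.13.
Planner sets x_i = Σα_j = 10 for every i, so X^SO = 3·10 = 30.
W^SO = (Σα)·X^SO − ½·3·(Σα)² = (3/2)·10² = 150.
Deadweight loss = W^SO − W^NE = 66.87.

66.87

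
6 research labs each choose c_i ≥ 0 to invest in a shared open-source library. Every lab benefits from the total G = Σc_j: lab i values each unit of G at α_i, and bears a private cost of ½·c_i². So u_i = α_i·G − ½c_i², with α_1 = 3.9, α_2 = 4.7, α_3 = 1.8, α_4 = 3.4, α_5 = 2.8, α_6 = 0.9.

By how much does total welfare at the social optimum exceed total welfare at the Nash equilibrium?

642.875

Lab i's FOC: ∂u_i/∂c_i = α_i − c_i = 0, so c_i* = α_i.
NE contributions = (3.9, 4.7, 1.8, 3.4, 2.8, 0.9); G = 17.5.
W^NE = (Σα)·G − ½Σα_i² = 17.5² − ½·60.75 = 275.875.
Planner sets c_i = Σα_j = 17.5 for every i, so G^SO = 6·17.5 = 105.
W^SO = (Σα)·G^SO − ½·6·(Σα)² = (6/2)·17.5² = 918.75.
Deadweight loss = W^SO − W^NE = 642.875.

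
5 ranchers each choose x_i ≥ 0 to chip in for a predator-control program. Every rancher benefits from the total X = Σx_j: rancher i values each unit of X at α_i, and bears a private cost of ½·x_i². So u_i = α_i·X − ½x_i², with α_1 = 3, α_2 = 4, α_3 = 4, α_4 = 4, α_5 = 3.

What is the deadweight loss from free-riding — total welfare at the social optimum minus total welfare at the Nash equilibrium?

519

Rancher i's FOC: ∂u_i/∂x_i = α_i − x_i = 0, so x_i* = α_i.
NE contributions = (3, 4, 4, 4, 3); X = 18.
W^NE = (Σα)·X − ½Σα_i² = 18² − ½·66 = 291.
Planner sets x_i = Σα_j = 18 for every i, so X^SO = 5·18 = 90.
W^SO = (Σα)·X^SO − ½·5·(Σα)² = (5/2)·18² = 810.
Deadweight loss = W^SO − W^NE = 519.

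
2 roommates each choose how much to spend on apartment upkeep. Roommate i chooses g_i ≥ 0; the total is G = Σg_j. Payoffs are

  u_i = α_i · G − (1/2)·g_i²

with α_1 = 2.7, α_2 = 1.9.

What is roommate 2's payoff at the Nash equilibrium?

Roommate i's FOC: ∂u_i/∂g_i = α_i − g_i = 0, so g_i* = α_i.
NE contributions = (2.7, 1.9); G = 4.6.
u_2 = α_2·G − ½·(g_2)² = 1.9·4.6 − ½·1.9² = 6.935.

6.935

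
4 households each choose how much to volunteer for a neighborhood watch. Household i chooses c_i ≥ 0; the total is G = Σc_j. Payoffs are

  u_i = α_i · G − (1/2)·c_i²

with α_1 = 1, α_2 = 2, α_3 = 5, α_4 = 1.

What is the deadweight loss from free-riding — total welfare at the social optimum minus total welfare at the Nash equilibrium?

96.5

Household i's FOC: ∂u_i/∂c_i = α_i − c_i = 0, so c_i* = α_i.
NE contributions = (1, 2, 5, 1); G = 9.
W^NE = (Σα)·G − ½Σα_i² = 9² − ½·31 = 65.5.
Planner sets c_i = Σα_j = 9 for every i, so G^SO = 4·9 = 36.
W^SO = (Σα)·G^SO − ½·4·(Σα)² = (4/2)·9² = 162.
Deadweight loss = W^SO − W^NE = 96.5.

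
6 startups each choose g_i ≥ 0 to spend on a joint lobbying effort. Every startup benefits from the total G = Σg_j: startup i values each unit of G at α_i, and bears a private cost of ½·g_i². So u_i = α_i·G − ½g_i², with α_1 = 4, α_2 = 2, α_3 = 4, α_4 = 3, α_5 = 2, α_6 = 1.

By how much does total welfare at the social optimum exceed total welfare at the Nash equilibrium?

Startup i's FOC: ∂u_i/∂g_i = α_i − g_i = 0, so g_i* = α_i.
NE contributions = (4, 2, 4, 3, 2, 1); G = 16.
W^NE = (Σα)·G − ½Σα_i² = 16² − ½·50 = 231.
Planner sets g_i = Σα_j = 16 for every i, so G^SO = 6·16 = 96.
W^SO = (Σα)·G^SO − ½·6·(Σα)² = (6/2)·16² = 768.
Deadweight loss = W^SO − W^NE = 537.

537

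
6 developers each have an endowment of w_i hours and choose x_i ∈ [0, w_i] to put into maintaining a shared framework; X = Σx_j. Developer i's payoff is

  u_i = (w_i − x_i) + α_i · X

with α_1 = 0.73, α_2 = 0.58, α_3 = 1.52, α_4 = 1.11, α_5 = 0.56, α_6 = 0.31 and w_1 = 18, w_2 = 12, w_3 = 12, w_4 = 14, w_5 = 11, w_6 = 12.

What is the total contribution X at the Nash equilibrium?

26

∂u_i/∂x_i = α_i − 1, so developer i contributes w_i if α_i > 1, else 0.
α_i > 1 for i ∈ {3, 4}; NE contributions (0, 0, 12, 14, 0, 0), X = 26.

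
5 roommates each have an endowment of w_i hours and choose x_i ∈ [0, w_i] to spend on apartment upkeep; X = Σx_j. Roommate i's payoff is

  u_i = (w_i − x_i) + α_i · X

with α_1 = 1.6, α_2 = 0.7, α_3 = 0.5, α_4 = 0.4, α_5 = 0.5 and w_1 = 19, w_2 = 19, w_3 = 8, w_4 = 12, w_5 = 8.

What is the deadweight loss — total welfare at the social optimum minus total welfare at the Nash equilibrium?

∂u_i/∂x_i = α_i − 1, so roommate i contributes w_i if α_i > 1, else 0.
α_i > 1 for i ∈ {1}; NE contributions (19, 0, 0, 0, 0), X = 19.
W^NE = Σw_i − X^NE + (Σα_i)·X^NE = 66 + 2.7·19 = 117.3.
Planner: ∂(Σu_j)/∂x_i = Σα_j − 1 = 2.7 > 0, so everyone contributes w_i; X^SO = 66, W^SO = 66 + 2.7·66 = 244.2.
Deadweight loss = 126.9.

126.9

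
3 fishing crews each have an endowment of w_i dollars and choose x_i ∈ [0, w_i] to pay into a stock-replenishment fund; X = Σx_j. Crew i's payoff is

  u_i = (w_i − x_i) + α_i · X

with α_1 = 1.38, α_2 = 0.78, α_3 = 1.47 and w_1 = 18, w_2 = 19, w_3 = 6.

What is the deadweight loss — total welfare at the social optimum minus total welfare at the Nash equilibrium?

∂u_i/∂x_i = α_i − 1, so crew i contributes w_i if α_i > 1, else 0.
α_i > 1 for i ∈ {1, 3}; NE contributions (18, 0, 6), X = 24.
W^NE = Σw_i − X^NE + (Σα_i)·X^NE = 43 + 2.63·24 = 106.12.
Planner: ∂(Σu_j)/∂x_i = Σα_j − 1 = 2.63 > 0, so everyone contributes w_i; X^SO = 43, W^SO = 43 + 2.63·43 = 156.09.
Deadweight loss = 49.97.

49.97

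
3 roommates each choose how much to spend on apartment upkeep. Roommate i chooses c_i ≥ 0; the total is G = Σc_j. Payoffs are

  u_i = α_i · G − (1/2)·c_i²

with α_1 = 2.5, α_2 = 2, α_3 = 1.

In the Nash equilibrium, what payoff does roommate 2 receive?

Roommate i's FOC: ∂u_i/∂c_i = α_i − c_i = 0, so c_i* = α_i.
NE contributions = (2.5, 2, 1); G = 5.5.
u_2 = α_2·G − ½·(c_2)² = 2·5.5 − ½·2² = 9.

9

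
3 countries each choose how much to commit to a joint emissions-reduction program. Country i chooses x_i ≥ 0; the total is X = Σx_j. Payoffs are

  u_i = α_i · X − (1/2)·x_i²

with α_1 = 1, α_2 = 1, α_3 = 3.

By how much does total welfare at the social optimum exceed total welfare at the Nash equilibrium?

18

Country i's FOC: ∂u_i/∂x_i = α_i − x_i = 0, so x_i* = α_i.
NE contributions = (1, 1, 3); X = 5.
W^NE = (Σα)·X − ½Σα_i² = 5² − ½·11 = 19.5.
Planner sets x_i = Σα_j = 5 for every i, so X^SO = 3·5 = 15.
W^SO = (Σα)·X^SO − ½·3·(Σα)² = (3/2)·5² = 37.5.
Deadweight loss = W^SO − W^NE = 18.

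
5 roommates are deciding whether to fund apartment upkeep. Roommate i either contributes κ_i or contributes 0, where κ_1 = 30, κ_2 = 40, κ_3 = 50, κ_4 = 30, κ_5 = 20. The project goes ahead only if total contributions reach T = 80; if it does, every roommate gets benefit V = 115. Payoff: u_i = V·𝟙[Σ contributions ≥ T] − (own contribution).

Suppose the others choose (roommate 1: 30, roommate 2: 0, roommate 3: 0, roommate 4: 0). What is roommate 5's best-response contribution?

Others' total = 30. Even contributing 20 gives 50 < 80: no benefit either way.
Best response: 0.

0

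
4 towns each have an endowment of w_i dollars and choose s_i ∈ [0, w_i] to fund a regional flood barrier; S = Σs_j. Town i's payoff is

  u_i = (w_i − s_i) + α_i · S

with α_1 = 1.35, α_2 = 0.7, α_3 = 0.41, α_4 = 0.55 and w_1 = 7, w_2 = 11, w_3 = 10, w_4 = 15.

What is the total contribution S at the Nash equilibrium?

∂u_i/∂s_i = α_i − 1, so town i contributes w_i if α_i > 1, else 0.
α_i > 1 for i ∈ {1}; NE contributions (7, 0, 0, 0), S = 7.

7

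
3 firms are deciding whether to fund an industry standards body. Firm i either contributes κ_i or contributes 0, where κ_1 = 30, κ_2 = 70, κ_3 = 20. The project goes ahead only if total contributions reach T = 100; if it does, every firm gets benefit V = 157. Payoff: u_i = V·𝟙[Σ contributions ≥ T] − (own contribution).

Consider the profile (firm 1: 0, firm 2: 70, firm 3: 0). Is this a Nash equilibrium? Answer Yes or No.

Total = 70 < 100: not provided.
Firm 1 (pledges 0, payoff 0): pledging 30 → total 100, payoff 127. Profitable deviation.

No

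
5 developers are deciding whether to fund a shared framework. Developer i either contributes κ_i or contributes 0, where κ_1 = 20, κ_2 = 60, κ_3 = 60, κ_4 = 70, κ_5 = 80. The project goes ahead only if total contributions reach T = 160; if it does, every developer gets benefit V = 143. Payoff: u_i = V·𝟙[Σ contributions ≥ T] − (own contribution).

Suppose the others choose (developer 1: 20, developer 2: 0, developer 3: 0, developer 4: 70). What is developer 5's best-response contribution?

80

Others' total = 90. Contributing 80 brings total to 170 ≥ 160: gain V − κ_5 = 63.
Best response: 80.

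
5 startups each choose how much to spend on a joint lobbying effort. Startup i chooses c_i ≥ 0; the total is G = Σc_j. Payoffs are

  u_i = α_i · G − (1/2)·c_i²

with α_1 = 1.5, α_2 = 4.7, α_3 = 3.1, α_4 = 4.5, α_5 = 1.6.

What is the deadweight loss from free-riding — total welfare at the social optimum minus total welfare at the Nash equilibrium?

384.12

Startup i's FOC: ∂u_i/∂c_i = α_i − c_i = 0, so c_i* = α_i.
NE contributions = (1.5, 4.7, 3.1, 4.5, 1.6); G = 15.4.
W^NE = (Σα)·G − ½Σα_i² = 15.4² − ½·56.76 = 208.78.
Planner sets c_i = Σα_j = 15.4 for every i, so G^SO = 5·15.4 = 77.
W^SO = (Σα)·G^SO − ½·5·(Σα)² = (5/2)·15.4² = 592.9.
Deadweight loss = W^SO − W^NE = 384.12.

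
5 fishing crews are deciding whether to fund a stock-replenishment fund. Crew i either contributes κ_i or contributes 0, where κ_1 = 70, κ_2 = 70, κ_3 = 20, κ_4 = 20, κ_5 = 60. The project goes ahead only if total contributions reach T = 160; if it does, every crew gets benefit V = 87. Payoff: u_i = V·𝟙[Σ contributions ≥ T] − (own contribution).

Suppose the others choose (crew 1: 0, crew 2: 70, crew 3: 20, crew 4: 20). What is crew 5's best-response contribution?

60

Others' total = 110. Contributing 60 brings total to 170 ≥ 160: gain V − κ_5 = 27.
Best response: 60.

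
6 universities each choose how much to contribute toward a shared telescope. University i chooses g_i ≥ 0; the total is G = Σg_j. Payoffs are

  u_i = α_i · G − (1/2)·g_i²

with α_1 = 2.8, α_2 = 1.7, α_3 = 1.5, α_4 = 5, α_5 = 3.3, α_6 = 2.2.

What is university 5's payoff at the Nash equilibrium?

49.005

University i's FOC: ∂u_i/∂g_i = α_i − g_i = 0, so g_i* = α_i.
NE contributions = (2.8, 1.7, 1.5, 5, 3.3, 2.2); G = 16.5.
u_5 = α_5·G − ½·(g_5)² = 3.3·16.5 − ½·3.3² = 49.005.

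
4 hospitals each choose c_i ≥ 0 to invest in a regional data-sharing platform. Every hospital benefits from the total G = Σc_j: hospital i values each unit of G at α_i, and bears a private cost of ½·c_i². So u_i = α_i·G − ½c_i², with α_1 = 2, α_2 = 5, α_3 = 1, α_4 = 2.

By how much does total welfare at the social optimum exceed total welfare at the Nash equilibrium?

Hospital i's FOC: ∂u_i/∂c_i = α_i − c_i = 0, so c_i* = α_i.
NE contributions = (2, 5, 1, 2); G = 10.
W^NE = (Σα)·G − ½Σα_i² = 10² − ½·34 = 83.
Planner sets c_i = Σα_j = 10 for every i, so G^SO = 4·10 = 40.
W^SO = (Σα)·G^SO − ½·4·(Σα)² = (4/2)·10² = 200.
Deadweight loss = W^SO − W^NE = 117.

117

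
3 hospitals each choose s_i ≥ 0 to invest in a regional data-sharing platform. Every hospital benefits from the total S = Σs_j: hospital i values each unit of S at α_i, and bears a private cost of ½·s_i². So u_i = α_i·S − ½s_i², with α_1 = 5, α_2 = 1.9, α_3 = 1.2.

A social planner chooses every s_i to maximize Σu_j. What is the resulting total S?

24.3

Planner FOC: ∂(Σu_j)/∂s_i = (Σα_j) − s_i = 0, so s_i^SO = Σα_j = 8.1 for every i; S^SO = 24.3.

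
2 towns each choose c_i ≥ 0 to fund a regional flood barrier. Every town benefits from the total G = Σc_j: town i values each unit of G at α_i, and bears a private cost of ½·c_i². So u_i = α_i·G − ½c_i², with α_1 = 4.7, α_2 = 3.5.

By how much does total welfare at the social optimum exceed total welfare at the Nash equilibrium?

17.17

Town i's FOC: ∂u_i/∂c_i = α_i − c_i = 0, so c_i* = α_i.
NE contributions = (4.7, 3.5); G = 8.2.
W^NE = (Σα)·G − ½Σα_i² = 8.2² − ½·34.34 = 50.07.
Planner sets c_i = Σα_j = 8.2 for every i, so G^SO = 2·8.2 = 16.4.
W^SO = (Σα)·G^SO − ½·2·(Σα)² = (2/2)·8.2² = 67.24.
Deadweight loss = W^SO − W^NE = 17.17.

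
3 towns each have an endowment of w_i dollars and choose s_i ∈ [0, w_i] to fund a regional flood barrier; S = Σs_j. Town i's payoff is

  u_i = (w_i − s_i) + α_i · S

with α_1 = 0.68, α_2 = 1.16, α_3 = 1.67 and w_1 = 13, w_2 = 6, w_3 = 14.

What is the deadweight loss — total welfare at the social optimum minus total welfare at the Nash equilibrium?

∂u_i/∂s_i = α_i − 1, so town i contributes w_i if α_i > 1, else 0.
α_i > 1 for i ∈ {2, 3}; NE contributions (0, 6, 14), S = 20.
W^NE = Σw_i − S^NE + (Σα_i)·S^NE = 33 + 2.51·20 = 83.2.
Planner: ∂(Σu_j)/∂s_i = Σα_j − 1 = 2.51 > 0, so everyone contributes w_i; S^SO = 33, W^SO = 33 + 2.51·33 = 115.83.
Deadweight loss = 32.63.

32.63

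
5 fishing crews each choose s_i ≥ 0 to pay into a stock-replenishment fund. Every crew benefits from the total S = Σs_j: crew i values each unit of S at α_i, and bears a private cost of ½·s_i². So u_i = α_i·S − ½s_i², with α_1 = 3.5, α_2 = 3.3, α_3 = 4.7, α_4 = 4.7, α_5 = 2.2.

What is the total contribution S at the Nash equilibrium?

18.4

Crew i's FOC: ∂u_i/∂s_i = α_i − s_i = 0, so s_i* = α_i.
NE contributions = (3.5, 3.3, 4.7, 4.7, 2.2); S = 18.4.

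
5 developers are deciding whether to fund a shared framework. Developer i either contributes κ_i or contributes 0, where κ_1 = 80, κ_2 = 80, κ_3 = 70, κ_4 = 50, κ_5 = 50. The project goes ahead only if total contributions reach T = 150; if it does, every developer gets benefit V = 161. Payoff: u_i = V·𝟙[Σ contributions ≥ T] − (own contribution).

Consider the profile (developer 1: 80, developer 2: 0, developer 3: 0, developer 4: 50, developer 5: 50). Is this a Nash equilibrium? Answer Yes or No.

Yes

Total = 180 ≥ 150: provided.
Developer 1 (pledges 80, payoff 81): dropping to 0 → total 100, payoff 0. No gain.
Developer 2 (pledges 0, payoff 161): pledging 80 → total 260, payoff 81. No gain.
Developer 3 (pledges 0, payoff 161): pledging 70 → total 250, payoff 91. No gain.
Developer 4 (pledges 50, payoff 111): dropping to 0 → total 130, payoff 0. No gain.
Developer 5 (pledges 50, payoff 111): dropping to 0 → total 130, payoff 0. No gain.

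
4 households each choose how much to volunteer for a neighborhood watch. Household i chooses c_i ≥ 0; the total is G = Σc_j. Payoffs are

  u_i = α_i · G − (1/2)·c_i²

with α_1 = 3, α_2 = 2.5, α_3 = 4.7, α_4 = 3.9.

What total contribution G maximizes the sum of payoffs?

Planner FOC: ∂(Σu_j)/∂c_i = (Σα_j) − c_i = 0, so c_i^SO = Σα_j = 14.1 for every i; G^SO = 56.4.

56.4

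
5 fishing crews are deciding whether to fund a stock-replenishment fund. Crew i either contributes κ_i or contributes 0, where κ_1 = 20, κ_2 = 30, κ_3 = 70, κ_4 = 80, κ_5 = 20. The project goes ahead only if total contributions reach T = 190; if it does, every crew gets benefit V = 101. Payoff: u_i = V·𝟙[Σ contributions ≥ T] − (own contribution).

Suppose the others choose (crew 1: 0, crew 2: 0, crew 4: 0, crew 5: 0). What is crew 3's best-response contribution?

Others' total = 0. Even contributing 70 gives 70 < 190: no benefit either way.
Best response: 0.

0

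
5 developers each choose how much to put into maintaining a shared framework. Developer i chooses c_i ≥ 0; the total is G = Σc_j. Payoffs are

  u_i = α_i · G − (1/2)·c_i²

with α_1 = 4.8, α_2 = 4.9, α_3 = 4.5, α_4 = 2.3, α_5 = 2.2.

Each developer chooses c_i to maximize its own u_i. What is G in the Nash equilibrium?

18.7

Developer i's FOC: ∂u_i/∂c_i = α_i − c_i = 0, so c_i* = α_i.
NE contributions = (4.8, 4.9, 4.5, 2.3, 2.2); G = 18.7.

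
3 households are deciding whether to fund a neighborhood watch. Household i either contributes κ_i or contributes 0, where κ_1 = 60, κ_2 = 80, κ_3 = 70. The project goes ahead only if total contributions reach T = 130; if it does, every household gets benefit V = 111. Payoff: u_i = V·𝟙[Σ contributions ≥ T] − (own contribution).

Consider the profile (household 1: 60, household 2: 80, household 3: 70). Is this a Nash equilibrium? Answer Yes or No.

Total = 210 ≥ 130: provided.
Household 1 (pledges 60, payoff 51): dropping to 0 → total 150, payoff 111. Profitable deviation.

No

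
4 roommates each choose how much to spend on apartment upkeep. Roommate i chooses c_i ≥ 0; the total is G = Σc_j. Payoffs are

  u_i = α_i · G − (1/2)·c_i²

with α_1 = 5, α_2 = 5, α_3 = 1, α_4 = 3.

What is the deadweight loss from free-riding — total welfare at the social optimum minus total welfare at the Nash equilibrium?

226

Roommate i's FOC: ∂u_i/∂c_i = α_i − c_i = 0, so c_i* = α_i.
NE contributions = (5, 5, 1, 3); G = 14.
W^NE = (Σα)·G − ½Σα_i² = 14² − ½·60 = 166.
Planner sets c_i = Σα_j = 14 for every i, so G^SO = 4·14 = 56.
W^SO = (Σα)·G^SO − ½·4·(Σα)² = (4/2)·14² = 392.
Deadweight loss = W^SO − W^NE = 226.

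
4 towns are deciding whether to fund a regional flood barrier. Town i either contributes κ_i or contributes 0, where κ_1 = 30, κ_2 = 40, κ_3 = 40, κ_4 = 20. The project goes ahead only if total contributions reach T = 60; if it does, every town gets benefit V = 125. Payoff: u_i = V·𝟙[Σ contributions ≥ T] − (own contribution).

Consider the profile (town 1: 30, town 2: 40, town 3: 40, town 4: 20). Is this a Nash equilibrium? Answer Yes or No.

No

Total = 130 ≥ 60: provided.
Town 1 (pledges 30, payoff 95): dropping to 0 → total 100, payoff 125. Profitable deviation.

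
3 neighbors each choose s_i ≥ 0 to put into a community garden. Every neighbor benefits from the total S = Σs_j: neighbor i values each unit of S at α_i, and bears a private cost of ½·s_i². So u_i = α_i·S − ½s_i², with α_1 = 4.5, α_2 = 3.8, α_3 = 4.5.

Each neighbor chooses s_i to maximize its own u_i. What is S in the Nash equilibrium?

12.8

Neighbor i's FOC: ∂u_i/∂s_i = α_i − s_i = 0, so s_i* = α_i.
NE contributions = (4.5, 3.8, 4.5); S = 12.8.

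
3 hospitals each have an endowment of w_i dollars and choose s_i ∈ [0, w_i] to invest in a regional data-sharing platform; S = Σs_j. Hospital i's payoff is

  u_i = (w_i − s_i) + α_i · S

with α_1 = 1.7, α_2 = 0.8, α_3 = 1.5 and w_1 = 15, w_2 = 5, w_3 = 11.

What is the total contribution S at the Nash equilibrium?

∂u_i/∂s_i = α_i − 1, so hospital i contributes w_i if α_i > 1, else 0.
α_i > 1 for i ∈ {1, 3}; NE contributions (15, 0, 11), S = 26.

26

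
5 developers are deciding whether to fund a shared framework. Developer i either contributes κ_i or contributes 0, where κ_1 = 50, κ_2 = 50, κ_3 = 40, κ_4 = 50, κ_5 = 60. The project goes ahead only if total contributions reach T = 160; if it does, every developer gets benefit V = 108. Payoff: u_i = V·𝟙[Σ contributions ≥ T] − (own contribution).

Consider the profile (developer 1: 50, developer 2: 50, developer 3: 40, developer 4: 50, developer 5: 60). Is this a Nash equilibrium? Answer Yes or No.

Total = 250 ≥ 160: provided.
Developer 1 (pledges 50, payoff 58): dropping to 0 → total 200, payoff 108. Profitable deviation.

No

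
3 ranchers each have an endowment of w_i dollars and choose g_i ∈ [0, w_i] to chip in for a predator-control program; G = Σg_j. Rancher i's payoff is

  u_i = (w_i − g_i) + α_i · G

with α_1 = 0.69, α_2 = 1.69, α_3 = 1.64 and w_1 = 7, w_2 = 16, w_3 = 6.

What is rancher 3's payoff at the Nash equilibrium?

36.08

∂u_i/∂g_i = α_i − 1, so rancher i contributes w_i if α_i > 1, else 0.
α_i > 1 for i ∈ {2, 3}; NE contributions (0, 16, 6), G = 22.
u_3 = (6 − 6) + 1.64·22 = 36.08.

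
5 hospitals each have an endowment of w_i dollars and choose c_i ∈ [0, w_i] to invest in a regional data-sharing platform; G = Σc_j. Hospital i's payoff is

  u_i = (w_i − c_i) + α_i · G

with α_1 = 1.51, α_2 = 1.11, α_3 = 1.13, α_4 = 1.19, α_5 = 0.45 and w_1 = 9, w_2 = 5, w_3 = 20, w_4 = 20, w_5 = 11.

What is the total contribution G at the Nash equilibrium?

∂u_i/∂c_i = α_i − 1, so hospital i contributes w_i if α_i > 1, else 0.
α_i > 1 for i ∈ {1, 2, 3, 4}; NE contributions (9, 5, 20, 20, 0), G = 54.

54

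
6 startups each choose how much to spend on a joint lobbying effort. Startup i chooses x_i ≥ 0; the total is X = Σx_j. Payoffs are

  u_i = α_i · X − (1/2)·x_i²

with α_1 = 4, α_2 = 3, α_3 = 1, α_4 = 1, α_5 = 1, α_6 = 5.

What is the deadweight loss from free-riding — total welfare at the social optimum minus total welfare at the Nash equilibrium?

Startup i's FOC: ∂u_i/∂x_i = α_i − x_i = 0, so x_i* = α_i.
NE contributions = (4, 3, 1, 1, 1, 5); X = 15.
W^NE = (Σα)·X − ½Σα_i² = 15² − ½·53 = 198.5.
Planner sets x_i = Σα_j = 15 for every i, so X^SO = 6·15 = 90.
W^SO = (Σα)·X^SO − ½·6·(Σα)² = (6/2)·15² = 675.
Deadweight loss = W^SO − W^NE = 476.5.

476.5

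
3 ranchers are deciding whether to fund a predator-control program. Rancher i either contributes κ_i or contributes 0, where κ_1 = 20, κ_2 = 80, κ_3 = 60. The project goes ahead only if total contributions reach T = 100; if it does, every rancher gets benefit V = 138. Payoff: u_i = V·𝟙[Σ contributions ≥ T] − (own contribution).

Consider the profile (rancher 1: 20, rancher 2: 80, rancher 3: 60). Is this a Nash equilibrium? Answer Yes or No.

No

Total = 160 ≥ 100: provided.
Rancher 1 (pledges 20, payoff 118): dropping to 0 → total 140, payoff 138. Profitable deviation.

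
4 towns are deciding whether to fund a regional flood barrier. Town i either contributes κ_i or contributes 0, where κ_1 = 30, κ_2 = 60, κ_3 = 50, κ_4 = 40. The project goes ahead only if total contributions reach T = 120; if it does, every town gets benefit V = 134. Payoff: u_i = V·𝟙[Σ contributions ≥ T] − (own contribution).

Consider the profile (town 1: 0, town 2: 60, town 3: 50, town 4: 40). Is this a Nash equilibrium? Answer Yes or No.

Yes

Total = 150 ≥ 120: provided.
Town 1 (pledges 0, payoff 134): pledging 30 → total 180, payoff 104. No gain.
Town 2 (pledges 60, payoff 74): dropping to 0 → total 90, payoff 0. No gain.
Town 3 (pledges 50, payoff 84): dropping to 0 → total 100, payoff 0. No gain.
Town 4 (pledges 40, payoff 94): dropping to 0 → total 110, payoff 0. No gain.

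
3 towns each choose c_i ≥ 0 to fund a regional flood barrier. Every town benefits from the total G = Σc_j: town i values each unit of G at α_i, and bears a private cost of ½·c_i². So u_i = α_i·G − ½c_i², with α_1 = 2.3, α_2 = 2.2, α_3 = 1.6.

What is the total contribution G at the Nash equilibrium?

Town i's FOC: ∂u_i/∂c_i = α_i − c_i = 0, so c_i* = α_i.
NE contributions = (2.3, 2.2, 1.6); G = 6.1.

6.1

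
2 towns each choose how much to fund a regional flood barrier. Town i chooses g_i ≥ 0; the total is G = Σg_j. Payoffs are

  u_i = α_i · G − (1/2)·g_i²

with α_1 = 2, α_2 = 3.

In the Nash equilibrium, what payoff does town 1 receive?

Town i's FOC: ∂u_i/∂g_i = α_i − g_i = 0, so g_i* = α_i.
NE contributions = (2, 3); G = 5.
u_1 = α_1·G − ½·(g_1)² = 2·5 − ½·2² = 8.

8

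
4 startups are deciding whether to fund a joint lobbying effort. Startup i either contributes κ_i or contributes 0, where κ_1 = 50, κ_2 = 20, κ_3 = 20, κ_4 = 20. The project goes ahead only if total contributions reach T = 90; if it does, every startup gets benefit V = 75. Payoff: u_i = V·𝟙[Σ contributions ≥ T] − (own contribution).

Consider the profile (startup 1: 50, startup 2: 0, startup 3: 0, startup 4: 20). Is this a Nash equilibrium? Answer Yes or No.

Total = 70 < 90: not provided.
Startup 1 (pledges 50, payoff -50): dropping to 0 → total 20, payoff 0. Profitable deviation.

No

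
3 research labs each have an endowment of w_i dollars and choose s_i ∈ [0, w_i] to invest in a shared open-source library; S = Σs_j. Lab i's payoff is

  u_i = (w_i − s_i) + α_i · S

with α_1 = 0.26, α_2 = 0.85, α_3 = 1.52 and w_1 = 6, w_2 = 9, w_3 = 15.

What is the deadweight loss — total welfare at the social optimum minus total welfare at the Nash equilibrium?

∂u_i/∂s_i = α_i − 1, so lab i contributes w_i if α_i > 1, else 0.
α_i > 1 for i ∈ {3}; NE contributions (0, 0, 15), S = 15.
W^NE = Σw_i − S^NE + (Σα_i)·S^NE = 30 + 1.63·15 = 54.45.
Planner: ∂(Σu_j)/∂s_i = Σα_j − 1 = 1.63 > 0, so everyone contributes w_i; S^SO = 30, W^SO = 30 + 1.63·30 = 78.9.
Deadweight loss = 24.45.

24.45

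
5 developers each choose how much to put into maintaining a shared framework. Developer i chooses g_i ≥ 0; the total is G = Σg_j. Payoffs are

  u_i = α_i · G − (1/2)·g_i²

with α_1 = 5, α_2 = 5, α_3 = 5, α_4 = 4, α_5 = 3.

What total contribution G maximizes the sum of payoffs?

Planner FOC: ∂(Σu_j)/∂g_i = (Σα_j) − g_i = 0, so g_i^SO = Σα_j = 22 for every i; G^SO = 110.

110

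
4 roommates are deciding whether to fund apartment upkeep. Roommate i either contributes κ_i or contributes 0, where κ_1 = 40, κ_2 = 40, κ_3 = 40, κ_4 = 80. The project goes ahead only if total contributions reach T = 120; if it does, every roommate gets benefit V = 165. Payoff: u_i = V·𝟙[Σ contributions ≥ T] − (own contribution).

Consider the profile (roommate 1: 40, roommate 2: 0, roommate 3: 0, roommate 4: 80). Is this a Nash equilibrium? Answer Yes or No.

Yes

Total = 120 ≥ 120: provided.
Roommate 1 (pledges 40, payoff 125): dropping to 0 → total 80, payoff 0. No gain.
Roommate 2 (pledges 0, payoff 165): pledging 40 → total 160, payoff 125. No gain.
Roommate 3 (pledges 0, payoff 165): pledging 40 → total 160, payoff 125. No gain.
Roommate 4 (pledges 80, payoff 85): dropping to 0 → total 40, payoff 0. No gain.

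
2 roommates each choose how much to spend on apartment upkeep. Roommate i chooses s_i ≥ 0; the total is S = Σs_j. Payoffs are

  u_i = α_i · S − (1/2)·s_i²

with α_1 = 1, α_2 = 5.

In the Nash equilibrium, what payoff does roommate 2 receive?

Roommate i's FOC: ∂u_i/∂s_i = α_i − s_i = 0, so s_i* = α_i.
NE contributions = (1, 5); S = 6.
u_2 = α_2·S − ½·(s_2)² = 5·6 − ½·5² = 17.5.

17.5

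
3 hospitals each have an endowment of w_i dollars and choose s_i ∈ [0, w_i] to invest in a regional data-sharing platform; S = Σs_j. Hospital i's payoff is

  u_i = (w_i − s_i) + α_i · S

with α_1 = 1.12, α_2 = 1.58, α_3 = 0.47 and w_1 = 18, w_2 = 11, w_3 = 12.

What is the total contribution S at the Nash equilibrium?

∂u_i/∂s_i = α_i − 1, so hospital i contributes w_i if α_i > 1, else 0.
α_i > 1 for i ∈ {1, 2}; NE contributions (18, 11, 0), S = 29.

29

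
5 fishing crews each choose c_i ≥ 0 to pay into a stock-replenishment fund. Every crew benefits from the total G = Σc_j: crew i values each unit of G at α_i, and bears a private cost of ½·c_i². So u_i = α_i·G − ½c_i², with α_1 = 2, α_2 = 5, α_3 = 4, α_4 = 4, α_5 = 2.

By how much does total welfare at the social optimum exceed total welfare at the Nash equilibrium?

466

Crew i's FOC: ∂u_i/∂c_i = α_i − c_i = 0, so c_i* = α_i.
NE contributions = (2, 5, 4, 4, 2); G = 17.
W^NE = (Σα)·G − ½Σα_i² = 17² − ½·65 = 256.5.
Planner sets c_i = Σα_j = 17 for every i, so G^SO = 5·17 = 85.
W^SO = (Σα)·G^SO − ½·5·(Σα)² = (5/2)·17² = 722.5.
Deadweight loss = W^SO − W^NE = 466.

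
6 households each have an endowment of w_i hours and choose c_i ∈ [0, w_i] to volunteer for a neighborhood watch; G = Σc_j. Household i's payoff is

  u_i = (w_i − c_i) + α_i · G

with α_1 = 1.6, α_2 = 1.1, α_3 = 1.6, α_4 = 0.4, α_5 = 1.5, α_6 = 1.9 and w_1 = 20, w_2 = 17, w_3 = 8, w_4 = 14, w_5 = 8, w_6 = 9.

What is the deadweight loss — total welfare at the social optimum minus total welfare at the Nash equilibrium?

99.4

∂u_i/∂c_i = α_i − 1, so household i contributes w_i if α_i > 1, else 0.
α_i > 1 for i ∈ {1, 2, 3, 5, 6}; NE contributions (20, 17, 8, 0, 8, 9), G = 62.
W^NE = Σw_i − G^NE + (Σα_i)·G^NE = 76 + 7.1·62 = 516.2.
Planner: ∂(Σu_j)/∂c_i = Σα_j − 1 = 7.1 > 0, so everyone contributes w_i; G^SO = 76, W^SO = 76 + 7.1·76 = 615.6.
Deadweight loss = 99.4.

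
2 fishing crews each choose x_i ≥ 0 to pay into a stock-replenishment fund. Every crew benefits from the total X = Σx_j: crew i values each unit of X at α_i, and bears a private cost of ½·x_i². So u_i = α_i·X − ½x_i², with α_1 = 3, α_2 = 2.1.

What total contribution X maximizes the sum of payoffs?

Planner FOC: ∂(Σu_j)/∂x_i = (Σα_j) − x_i = 0, so x_i^SO = Σα_j = 5.1 for every i; X^SO = 10.2.

10.2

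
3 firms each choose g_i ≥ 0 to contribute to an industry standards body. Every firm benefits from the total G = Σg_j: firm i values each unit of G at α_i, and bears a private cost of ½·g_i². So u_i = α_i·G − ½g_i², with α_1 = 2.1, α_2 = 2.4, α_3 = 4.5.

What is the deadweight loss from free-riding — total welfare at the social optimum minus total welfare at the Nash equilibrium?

Firm i's FOC: ∂u_i/∂g_i = α_i − g_i = 0, so g_i* = α_i.
NE contributions = (2.1, 2.4, 4.5); G = 9.
W^NE = (Σα)·G − ½Σα_i² = 9² − ½·30.42 = 65.79.
Planner sets g_i = Σα_j = 9 for every i, so G^SO = 3·9 = 27.
W^SO = (Σα)·G^SO − ½·3·(Σα)² = (3/2)·9² = 121.5.
Deadweight loss = W^SO − W^NE = 55.71.

55.71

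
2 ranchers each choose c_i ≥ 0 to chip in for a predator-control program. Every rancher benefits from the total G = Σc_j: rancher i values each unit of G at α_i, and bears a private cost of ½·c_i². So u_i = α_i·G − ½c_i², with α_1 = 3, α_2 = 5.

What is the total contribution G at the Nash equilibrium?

Rancher i's FOC: ∂u_i/∂c_i = α_i − c_i = 0, so c_i* = α_i.
NE contributions = (3, 5); G = 8.

8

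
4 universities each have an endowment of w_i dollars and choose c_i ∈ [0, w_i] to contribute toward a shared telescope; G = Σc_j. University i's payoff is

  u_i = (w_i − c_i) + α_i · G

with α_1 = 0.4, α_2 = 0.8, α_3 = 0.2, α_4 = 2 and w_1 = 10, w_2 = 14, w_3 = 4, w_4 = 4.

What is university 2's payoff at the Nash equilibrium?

∂u_i/∂c_i = α_i − 1, so university i contributes w_i if α_i > 1, else 0.
α_i > 1 for i ∈ {4}; NE contributions (0, 0, 0, 4), G = 4.
u_2 = (14 − 0) + 0.8·4 = 17.2.

17.2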